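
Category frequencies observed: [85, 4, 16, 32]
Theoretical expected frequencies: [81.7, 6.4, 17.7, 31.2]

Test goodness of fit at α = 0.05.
Chi-square goodness of fit test:
H₀: observed counts match expected distribution
H₁: observed counts differ from expected distribution
df = k - 1 = 3
χ² = Σ(O - E)²/E
   = (85 - 81.7)²/81.7 + (4 - 6.4)²/6.4 + (16 - 17.7)²/17.7 + (32 - 31.2)²/31.2
   = 0.133 + 0.900 + 0.163 + 0.021
   = 1.22
p-value = 0.7489

Since p-value > α = 0.05, we fail to reject H₀.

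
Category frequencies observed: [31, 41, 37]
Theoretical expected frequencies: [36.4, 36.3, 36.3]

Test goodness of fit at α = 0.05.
Chi-square goodness of fit test:
H₀: observed counts match expected distribution
H₁: observed counts differ from expected distribution
df = k - 1 = 2
χ² = Σ(O - E)²/E
   = (31 - 36.4)²/36.4 + (41 - 36.3)²/36.3 + (37 - 36.3)²/36.3
   = 0.801 + 0.609 + 0.013
   = 1.42
p-value = 0.4909

Since p-value > α = 0.05, we fail to reject H₀.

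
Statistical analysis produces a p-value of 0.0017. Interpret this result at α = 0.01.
Since p = 0.0017 < α = 0.01, reject H₀.
There is sufficient evidence to reject the null hypothesis; the result is statistically significant at the 0.01 level.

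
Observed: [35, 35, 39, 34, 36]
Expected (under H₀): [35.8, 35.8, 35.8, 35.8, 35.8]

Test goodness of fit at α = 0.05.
Chi-square goodness of fit test:
H₀: observed counts match expected distribution
H₁: observed counts differ from expected distribution
df = k - 1 = 4
χ² = Σ(O - E)²/E
   = (35 - 35.8)²/35.8 + (35 - 35.8)²/35.8 + (39 - 35.8)²/35.8 + (34 - 35.8)²/35.8 + (36 - 35.8)²/35.8
   = 0.018 + 0.018 + 0.286 + 0.091 + 0.001
   = 0.41
p-value = 0.9814

Since p-value > α = 0.05, we fail to reject H₀.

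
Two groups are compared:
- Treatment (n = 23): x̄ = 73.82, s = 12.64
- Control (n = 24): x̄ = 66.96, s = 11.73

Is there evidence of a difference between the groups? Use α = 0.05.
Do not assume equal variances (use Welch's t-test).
Welch's two-sample t-test:
H₀: μ₁ = μ₂
H₁: μ₁ ≠ μ₂
s₁²/n₁ = 12.64²/23 = 6.9465,  s₂²/n₂ = 11.73²/24 = 5.7330
SE = √(s₁²/n₁ + s₂²/n₂) = √(6.9465 + 5.7330) = 3.5608
df (Welch-Satterthwaite) = (s₁²/n₁ + s₂²/n₂)² / [(s₁²/n₁)²/(n₁-1) + (s₂²/n₂)²/(n₂-1)] ≈ 44.38
t = (x̄₁ - x̄₂) / SE = (73.82 - 66.96) / 3.5608 = 6.86 / 3.5608 = 1.927
p-value = 0.0605

Since p-value > α = 0.05, we fail to reject H₀.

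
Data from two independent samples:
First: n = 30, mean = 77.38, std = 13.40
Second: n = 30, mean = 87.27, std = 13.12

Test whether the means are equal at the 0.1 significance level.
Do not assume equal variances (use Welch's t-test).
Welch's two-sample t-test:
H₀: μ₁ = μ₂
H₁: μ₁ ≠ μ₂
s₁²/n₁ = 13.40²/30 = 5.9853,  s₂²/n₂ = 13.12²/30 = 5.7378
SE = √(s₁²/n₁ + s₂²/n₂) = √(5.9853 + 5.7378) = 3.4239
df (Welch-Satterthwaite) = (s₁²/n₁ + s₂²/n₂)² / [(s₁²/n₁)²/(n₁-1) + (s₂²/n₂)²/(n₂-1)] ≈ 57.97
t = (x̄₁ - x̄₂) / SE = (77.38 - 87.27) / 3.4239 = -9.89 / 3.4239 = -2.889
p-value = 0.0054

Since p-value < α = 0.1, we reject H₀.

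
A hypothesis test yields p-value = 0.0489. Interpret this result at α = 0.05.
Since p = 0.0489 < α = 0.05, reject H₀.
There is sufficient evidence to reject the null hypothesis; the result is statistically significant at the 0.05 level.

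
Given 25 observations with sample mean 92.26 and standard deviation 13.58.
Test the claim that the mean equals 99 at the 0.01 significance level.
One-sample t-test:
H₀: μ = 99
H₁: μ ≠ 99
df = n - 1 = 24
t = (x̄ - μ₀) / (s/√n) = (92.26 - 99) / (13.58/√25) = -2.482
p-value = 0.0205

Since p-value > α = 0.01, we fail to reject H₀.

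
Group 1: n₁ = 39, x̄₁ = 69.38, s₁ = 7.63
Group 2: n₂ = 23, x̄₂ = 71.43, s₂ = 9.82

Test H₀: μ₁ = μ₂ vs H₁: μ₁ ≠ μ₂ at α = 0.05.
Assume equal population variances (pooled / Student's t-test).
Student's two-sample t-test (equal variances):
H₀: μ₁ = μ₂
H₁: μ₁ ≠ μ₂
df = n₁ + n₂ - 2 = 60
Pooled variance s_p² = [(n₁-1)s₁² + (n₂-1)s₂²] / (n₁ + n₂ - 2) = [(38)(7.63²) + (22)(9.82²)] / 60 = 72.2292
SE = √(s_p²(1/n₁ + 1/n₂)) = √(72.2292 × (1/39 + 1/23)) = 2.2344
t = (x̄₁ - x̄₂) / SE = (69.38 - 71.43) / 2.2344 = -2.05 / 2.2344 = -0.917
p-value = 0.3626

Since p-value > α = 0.05, we fail to reject H₀.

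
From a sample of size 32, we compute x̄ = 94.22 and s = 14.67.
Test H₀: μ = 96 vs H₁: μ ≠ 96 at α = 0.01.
One-sample t-test:
H₀: μ = 96
H₁: μ ≠ 96
df = n - 1 = 31
t = (x̄ - μ₀) / (s/√n) = (94.22 - 96) / (14.67/√32) = -0.686
p-value = 0.4976

Since p-value > α = 0.01, we fail to reject H₀.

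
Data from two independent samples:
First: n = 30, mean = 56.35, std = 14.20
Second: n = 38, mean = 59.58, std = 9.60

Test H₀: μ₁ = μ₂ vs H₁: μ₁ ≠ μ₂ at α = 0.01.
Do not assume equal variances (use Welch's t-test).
Welch's two-sample t-test:
H₀: μ₁ = μ₂
H₁: μ₁ ≠ μ₂
s₁²/n₁ = 14.20²/30 = 6.7213,  s₂²/n₂ = 9.60²/38 = 2.4253
SE = √(s₁²/n₁ + s₂²/n₂) = √(6.7213 + 2.4253) = 3.0243
df (Welch-Satterthwaite) = (s₁²/n₁ + s₂²/n₂)² / [(s₁²/n₁)²/(n₁-1) + (s₂²/n₂)²/(n₂-1)] ≈ 48.73
t = (x̄₁ - x̄₂) / SE = (56.35 - 59.58) / 3.0243 = -3.23 / 3.0243 = -1.068
p-value = 0.2908

Since p-value > α = 0.01, we fail to reject H₀.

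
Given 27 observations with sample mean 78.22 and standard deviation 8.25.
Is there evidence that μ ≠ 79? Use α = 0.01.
One-sample t-test:
H₀: μ = 79
H₁: μ ≠ 79
df = n - 1 = 26
t = (x̄ - μ₀) / (s/√n) = (78.22 - 79) / (8.25/√27) = -0.491
p-value = 0.6274

Since p-value > α = 0.01, we fail to reject H₀.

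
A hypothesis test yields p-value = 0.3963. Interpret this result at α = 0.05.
Since p = 0.3963 > α = 0.05, fail to reject H₀.
There is insufficient evidence to reject the null hypothesis; the result is not statistically significant at the 0.05 level.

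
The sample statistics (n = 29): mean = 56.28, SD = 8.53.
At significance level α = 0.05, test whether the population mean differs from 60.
One-sample t-test:
H₀: μ = 60
H₁: μ ≠ 60
df = n - 1 = 28
t = (x̄ - μ₀) / (s/√n) = (56.28 - 60) / (8.53/√29) = -2.349
p-value = 0.0261

Since p-value < α = 0.05, we reject H₀.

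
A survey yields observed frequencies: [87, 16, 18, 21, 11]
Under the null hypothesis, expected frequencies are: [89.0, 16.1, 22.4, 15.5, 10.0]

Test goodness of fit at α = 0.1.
Chi-square goodness of fit test:
H₀: observed counts match expected distribution
H₁: observed counts differ from expected distribution
df = k - 1 = 4
χ² = Σ(O - E)²/E
   = (87 - 89.0)²/89.0 + (16 - 16.1)²/16.1 + (18 - 22.4)²/22.4 + (21 - 15.5)²/15.5 + (11 - 10.0)²/10.0
   = 0.045 + 0.001 + 0.864 + 1.952 + 0.100
   = 2.96
p-value = 0.5643

Since p-value > α = 0.1, we fail to reject H₀.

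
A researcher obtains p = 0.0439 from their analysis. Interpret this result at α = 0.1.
Since p = 0.0439 < α = 0.1, reject H₀.
There is sufficient evidence to reject the null hypothesis; the result is statistically significant at the 0.1 level.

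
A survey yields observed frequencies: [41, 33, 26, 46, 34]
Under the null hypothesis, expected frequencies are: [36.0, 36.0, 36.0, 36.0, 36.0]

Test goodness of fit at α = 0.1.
Chi-square goodness of fit test:
H₀: observed counts match expected distribution
H₁: observed counts differ from expected distribution
df = k - 1 = 4
χ² = Σ(O - E)²/E
   = (41 - 36.0)²/36.0 + (33 - 36.0)²/36.0 + (26 - 36.0)²/36.0 + (46 - 36.0)²/36.0 + (34 - 36.0)²/36.0
   = 0.694 + 0.250 + 2.778 + 2.778 + 0.111
   = 6.61
p-value = 0.1579

Since p-value > α = 0.1, we fail to reject H₀.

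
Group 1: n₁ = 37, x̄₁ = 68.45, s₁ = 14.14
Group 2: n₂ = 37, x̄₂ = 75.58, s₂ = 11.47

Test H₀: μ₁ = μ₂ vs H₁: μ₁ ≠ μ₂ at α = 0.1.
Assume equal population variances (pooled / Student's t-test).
Student's two-sample t-test (equal variances):
H₀: μ₁ = μ₂
H₁: μ₁ ≠ μ₂
df = n₁ + n₂ - 2 = 72
Pooled variance s_p² = [(n₁-1)s₁² + (n₂-1)s₂²] / (n₁ + n₂ - 2) = [(36)(14.14²) + (36)(11.47²)] / 72 = 165.7502
SE = √(s_p²(1/n₁ + 1/n₂)) = √(165.7502 × (1/37 + 1/37)) = 2.9932
t = (x̄₁ - x̄₂) / SE = (68.45 - 75.58) / 2.9932 = -7.13 / 2.9932 = -2.382
p-value = 0.0199

Since p-value < α = 0.1, we reject H₀.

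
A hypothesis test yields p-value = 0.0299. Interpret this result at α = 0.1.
Since p = 0.0299 < α = 0.1, reject H₀.
There is sufficient evidence to reject the null hypothesis; the result is statistically significant at the 0.1 level.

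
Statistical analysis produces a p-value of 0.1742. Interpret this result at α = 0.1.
Since p = 0.1742 > α = 0.1, fail to reject H₀.
There is insufficient evidence to reject the null hypothesis; the result is not statistically significant at the 0.1 level.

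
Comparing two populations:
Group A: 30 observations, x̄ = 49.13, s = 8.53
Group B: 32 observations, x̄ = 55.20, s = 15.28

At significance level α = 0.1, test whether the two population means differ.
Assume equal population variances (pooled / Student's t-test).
Student's two-sample t-test (equal variances):
H₀: μ₁ = μ₂
H₁: μ₁ ≠ μ₂
df = n₁ + n₂ - 2 = 60
Pooled variance s_p² = [(n₁-1)s₁² + (n₂-1)s₂²] / (n₁ + n₂ - 2) = [(29)(8.53²) + (31)(15.28²)] / 60 = 155.7983
SE = √(s_p²(1/n₁ + 1/n₂)) = √(155.7983 × (1/30 + 1/32)) = 3.1721
t = (x̄₁ - x̄₂) / SE = (49.13 - 55.20) / 3.1721 = -6.07 / 3.1721 = -1.914
p-value = 0.0604

Since p-value < α = 0.1, we reject H₀.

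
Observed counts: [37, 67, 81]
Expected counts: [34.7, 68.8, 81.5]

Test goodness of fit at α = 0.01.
Chi-square goodness of fit test:
H₀: observed counts match expected distribution
H₁: observed counts differ from expected distribution
df = k - 1 = 2
χ² = Σ(O - E)²/E
   = (37 - 34.7)²/34.7 + (67 - 68.8)²/68.8 + (81 - 81.5)²/81.5
   = 0.152 + 0.047 + 0.003
   = 0.20
p-value = 0.9037

Since p-value > α = 0.01, we fail to reject H₀.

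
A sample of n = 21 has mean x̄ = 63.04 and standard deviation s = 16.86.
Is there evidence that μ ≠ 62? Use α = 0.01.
One-sample t-test:
H₀: μ = 62
H₁: μ ≠ 62
df = n - 1 = 20
t = (x̄ - μ₀) / (s/√n) = (63.04 - 62) / (16.86/√21) = 0.283
p-value = 0.7803

Since p-value > α = 0.01, we fail to reject H₀.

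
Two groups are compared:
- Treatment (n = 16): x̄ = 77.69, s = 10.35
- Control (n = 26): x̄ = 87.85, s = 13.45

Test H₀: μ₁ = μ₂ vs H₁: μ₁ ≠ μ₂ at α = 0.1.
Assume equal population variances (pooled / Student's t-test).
Student's two-sample t-test (equal variances):
H₀: μ₁ = μ₂
H₁: μ₁ ≠ μ₂
df = n₁ + n₂ - 2 = 40
Pooled variance s_p² = [(n₁-1)s₁² + (n₂-1)s₂²] / (n₁ + n₂ - 2) = [(15)(10.35²) + (25)(13.45²)] / 40 = 153.2350
SE = √(s_p²(1/n₁ + 1/n₂)) = √(153.2350 × (1/16 + 1/26)) = 3.9333
t = (x̄₁ - x̄₂) / SE = (77.69 - 87.85) / 3.9333 = -10.16 / 3.9333 = -2.583
p-value = 0.0136

Since p-value < α = 0.1, we reject H₀.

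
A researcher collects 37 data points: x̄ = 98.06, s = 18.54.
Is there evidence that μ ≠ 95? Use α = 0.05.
One-sample t-test:
H₀: μ = 95
H₁: μ ≠ 95
df = n - 1 = 36
t = (x̄ - μ₀) / (s/√n) = (98.06 - 95) / (18.54/√37) = 1.004
p-value = 0.3221

Since p-value > α = 0.05, we fail to reject H₀.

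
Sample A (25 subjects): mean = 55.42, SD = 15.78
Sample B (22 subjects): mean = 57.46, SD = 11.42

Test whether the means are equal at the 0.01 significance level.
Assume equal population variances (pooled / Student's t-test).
Student's two-sample t-test (equal variances):
H₀: μ₁ = μ₂
H₁: μ₁ ≠ μ₂
df = n₁ + n₂ - 2 = 45
Pooled variance s_p² = [(n₁-1)s₁² + (n₂-1)s₂²] / (n₁ + n₂ - 2) = [(24)(15.78²) + (21)(11.42²)] / 45 = 193.6655
SE = √(s_p²(1/n₁ + 1/n₂)) = √(193.6655 × (1/25 + 1/22)) = 4.0681
t = (x̄₁ - x̄₂) / SE = (55.42 - 57.46) / 4.0681 = -2.04 / 4.0681 = -0.501
p-value = 0.6185

Since p-value > α = 0.01, we fail to reject H₀.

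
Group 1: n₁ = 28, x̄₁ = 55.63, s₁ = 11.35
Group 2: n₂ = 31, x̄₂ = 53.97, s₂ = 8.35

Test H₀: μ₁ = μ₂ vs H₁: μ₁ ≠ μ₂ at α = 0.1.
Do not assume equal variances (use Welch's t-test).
Welch's two-sample t-test:
H₀: μ₁ = μ₂
H₁: μ₁ ≠ μ₂
s₁²/n₁ = 11.35²/28 = 4.6008,  s₂²/n₂ = 8.35²/31 = 2.2491
SE = √(s₁²/n₁ + s₂²/n₂) = √(4.6008 + 2.2491) = 2.6172
df (Welch-Satterthwaite) = (s₁²/n₁ + s₂²/n₂)² / [(s₁²/n₁)²/(n₁-1) + (s₂²/n₂)²/(n₂-1)] ≈ 49.26
t = (x̄₁ - x̄₂) / SE = (55.63 - 53.97) / 2.6172 = 1.66 / 2.6172 = 0.634
p-value = 0.5288

Since p-value > α = 0.1, we fail to reject H₀.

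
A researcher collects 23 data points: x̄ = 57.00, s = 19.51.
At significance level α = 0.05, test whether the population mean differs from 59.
One-sample t-test:
H₀: μ = 59
H₁: μ ≠ 59
df = n - 1 = 22
t = (x̄ - μ₀) / (s/√n) = (57.00 - 59) / (19.51/√23) = -0.492
p-value = 0.6279

Since p-value > α = 0.05, we fail to reject H₀.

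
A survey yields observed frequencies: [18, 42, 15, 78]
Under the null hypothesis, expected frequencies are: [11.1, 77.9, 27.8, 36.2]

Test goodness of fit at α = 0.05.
Chi-square goodness of fit test:
H₀: observed counts match expected distribution
H₁: observed counts differ from expected distribution
df = k - 1 = 3
χ² = Σ(O - E)²/E
   = (18 - 11.1)²/11.1 + (42 - 77.9)²/77.9 + (15 - 27.8)²/27.8 + (78 - 36.2)²/36.2
   = 4.289 + 16.544 + 5.894 + 48.266
   = 74.99
p-value < 0.0001

Since p-value < α = 0.05, we reject H₀.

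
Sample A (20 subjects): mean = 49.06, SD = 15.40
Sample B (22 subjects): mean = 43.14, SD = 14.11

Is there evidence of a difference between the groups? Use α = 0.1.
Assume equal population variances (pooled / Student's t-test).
Student's two-sample t-test (equal variances):
H₀: μ₁ = μ₂
H₁: μ₁ ≠ μ₂
df = n₁ + n₂ - 2 = 40
Pooled variance s_p² = [(n₁-1)s₁² + (n₂-1)s₂²] / (n₁ + n₂ - 2) = [(19)(15.40²) + (21)(14.11²)] / 40 = 217.1744
SE = √(s_p²(1/n₁ + 1/n₂)) = √(217.1744 × (1/20 + 1/22)) = 4.5531
t = (x̄₁ - x̄₂) / SE = (49.06 - 43.14) / 4.5531 = 5.92 / 4.5531 = 1.300
p-value = 0.2010

Since p-value > α = 0.1, we fail to reject H₀.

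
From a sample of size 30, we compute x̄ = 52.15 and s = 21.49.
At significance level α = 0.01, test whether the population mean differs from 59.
One-sample t-test:
H₀: μ = 59
H₁: μ ≠ 59
df = n - 1 = 29
t = (x̄ - μ₀) / (s/√n) = (52.15 - 59) / (21.49/√30) = -1.746
p-value = 0.0914

Since p-value > α = 0.01, we fail to reject H₀.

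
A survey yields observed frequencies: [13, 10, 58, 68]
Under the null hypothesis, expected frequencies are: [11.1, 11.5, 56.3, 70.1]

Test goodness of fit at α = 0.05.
Chi-square goodness of fit test:
H₀: observed counts match expected distribution
H₁: observed counts differ from expected distribution
df = k - 1 = 3
χ² = Σ(O - E)²/E
   = (13 - 11.1)²/11.1 + (10 - 11.5)²/11.5 + (58 - 56.3)²/56.3 + (68 - 70.1)²/70.1
   = 0.325 + 0.196 + 0.051 + 0.063
   = 0.64
p-value = 0.8883

Since p-value > α = 0.05, we fail to reject H₀.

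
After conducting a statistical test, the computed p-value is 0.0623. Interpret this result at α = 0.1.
Since p = 0.0623 < α = 0.1, reject H₀.
There is sufficient evidence to reject the null hypothesis; the result is statistically significant at the 0.1 level.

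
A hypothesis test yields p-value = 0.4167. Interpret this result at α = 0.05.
Since p = 0.4167 > α = 0.05, fail to reject H₀.
There is insufficient evidence to reject the null hypothesis; the result is not statistically significant at the 0.05 level.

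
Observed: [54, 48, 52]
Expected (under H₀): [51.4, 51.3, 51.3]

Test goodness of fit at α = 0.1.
Chi-square goodness of fit test:
H₀: observed counts match expected distribution
H₁: observed counts differ from expected distribution
df = k - 1 = 2
χ² = Σ(O - E)²/E
   = (54 - 51.4)²/51.4 + (48 - 51.3)²/51.3 + (52 - 51.3)²/51.3
   = 0.132 + 0.212 + 0.010
   = 0.35
p-value = 0.8381

Since p-value > α = 0.1, we fail to reject H₀.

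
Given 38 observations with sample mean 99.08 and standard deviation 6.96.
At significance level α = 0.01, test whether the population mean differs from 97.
One-sample t-test:
H₀: μ = 97
H₁: μ ≠ 97
df = n - 1 = 37
t = (x̄ - μ₀) / (s/√n) = (99.08 - 97) / (6.96/√38) = 1.842
p-value = 0.0735

Since p-value > α = 0.01, we fail to reject H₀.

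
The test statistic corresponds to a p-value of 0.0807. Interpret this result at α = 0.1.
Since p = 0.0807 < α = 0.1, reject H₀.
There is sufficient evidence to reject the null hypothesis; the result is statistically significant at the 0.1 level.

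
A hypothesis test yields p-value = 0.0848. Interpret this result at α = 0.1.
Since p = 0.0848 < α = 0.1, reject H₀.
There is sufficient evidence to reject the null hypothesis; the result is statistically significant at the 0.1 level.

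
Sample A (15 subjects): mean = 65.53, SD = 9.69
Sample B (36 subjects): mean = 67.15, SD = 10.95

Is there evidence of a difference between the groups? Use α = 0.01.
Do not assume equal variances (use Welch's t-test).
Welch's two-sample t-test:
H₀: μ₁ = μ₂
H₁: μ₁ ≠ μ₂
s₁²/n₁ = 9.69²/15 = 6.2597,  s₂²/n₂ = 10.95²/36 = 3.3306
SE = √(s₁²/n₁ + s₂²/n₂) = √(6.2597 + 3.3306) = 3.0968
df (Welch-Satterthwaite) = (s₁²/n₁ + s₂²/n₂)² / [(s₁²/n₁)²/(n₁-1) + (s₂²/n₂)²/(n₂-1)] ≈ 29.52
t = (x̄₁ - x̄₂) / SE = (65.53 - 67.15) / 3.0968 = -1.62 / 3.0968 = -0.523
p-value = 0.6048

Since p-value > α = 0.01, we fail to reject H₀.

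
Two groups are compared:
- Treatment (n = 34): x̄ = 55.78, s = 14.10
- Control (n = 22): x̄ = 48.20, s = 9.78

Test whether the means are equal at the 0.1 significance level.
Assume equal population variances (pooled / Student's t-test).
Student's two-sample t-test (equal variances):
H₀: μ₁ = μ₂
H₁: μ₁ ≠ μ₂
df = n₁ + n₂ - 2 = 54
Pooled variance s_p² = [(n₁-1)s₁² + (n₂-1)s₂²] / (n₁ + n₂ - 2) = [(33)(14.10²) + (21)(9.78²)] / 54 = 158.6916
SE = √(s_p²(1/n₁ + 1/n₂)) = √(158.6916 × (1/34 + 1/22)) = 3.4468
t = (x̄₁ - x̄₂) / SE = (55.78 - 48.20) / 3.4468 = 7.58 / 3.4468 = 2.199
p-value = 0.0322

Since p-value < α = 0.1, we reject H₀.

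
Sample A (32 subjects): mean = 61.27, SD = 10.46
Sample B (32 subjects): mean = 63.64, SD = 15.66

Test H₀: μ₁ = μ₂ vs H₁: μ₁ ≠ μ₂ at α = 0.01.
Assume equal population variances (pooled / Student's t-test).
Student's two-sample t-test (equal variances):
H₀: μ₁ = μ₂
H₁: μ₁ ≠ μ₂
df = n₁ + n₂ - 2 = 62
Pooled variance s_p² = [(n₁-1)s₁² + (n₂-1)s₂²] / (n₁ + n₂ - 2) = [(31)(10.46²) + (31)(15.66²)] / 62 = 177.3236
SE = √(s_p²(1/n₁ + 1/n₂)) = √(177.3236 × (1/32 + 1/32)) = 3.3291
t = (x̄₁ - x̄₂) / SE = (61.27 - 63.64) / 3.3291 = -2.37 / 3.3291 = -0.712
p-value = 0.4792

Since p-value > α = 0.01, we fail to reject H₀.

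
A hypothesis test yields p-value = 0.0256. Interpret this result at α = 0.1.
Since p = 0.0256 < α = 0.1, reject H₀.
There is sufficient evidence to reject the null hypothesis; the result is statistically significant at the 0.1 level.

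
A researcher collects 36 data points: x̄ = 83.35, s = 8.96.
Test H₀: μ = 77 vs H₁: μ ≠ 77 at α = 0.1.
One-sample t-test:
H₀: μ = 77
H₁: μ ≠ 77
df = n - 1 = 35
t = (x̄ - μ₀) / (s/√n) = (83.35 - 77) / (8.96/√36) = 4.252
p-value = 0.0001

Since p-value < α = 0.1, we reject H₀.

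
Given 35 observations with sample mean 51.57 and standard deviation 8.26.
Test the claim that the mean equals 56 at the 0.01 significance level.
One-sample t-test:
H₀: μ = 56
H₁: μ ≠ 56
df = n - 1 = 34
t = (x̄ - μ₀) / (s/√n) = (51.57 - 56) / (8.26/√35) = -3.173
p-value = 0.0032

Since p-value < α = 0.01, we reject H₀.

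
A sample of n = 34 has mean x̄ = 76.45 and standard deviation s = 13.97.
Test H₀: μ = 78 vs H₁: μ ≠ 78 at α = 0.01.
One-sample t-test:
H₀: μ = 78
H₁: μ ≠ 78
df = n - 1 = 33
t = (x̄ - μ₀) / (s/√n) = (76.45 - 78) / (13.97/√34) = -0.647
p-value = 0.5221

Since p-value > α = 0.01, we fail to reject H₀.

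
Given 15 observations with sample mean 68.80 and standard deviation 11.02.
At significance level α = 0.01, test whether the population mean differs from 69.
One-sample t-test:
H₀: μ = 69
H₁: μ ≠ 69
df = n - 1 = 14
t = (x̄ - μ₀) / (s/√n) = (68.80 - 69) / (11.02/√15) = -0.070
p-value = 0.9450

Since p-value > α = 0.01, we fail to reject H₀.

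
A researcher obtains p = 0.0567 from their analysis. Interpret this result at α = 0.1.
Since p = 0.0567 < α = 0.1, reject H₀.
There is sufficient evidence to reject the null hypothesis; the result is statistically significant at the 0.1 level.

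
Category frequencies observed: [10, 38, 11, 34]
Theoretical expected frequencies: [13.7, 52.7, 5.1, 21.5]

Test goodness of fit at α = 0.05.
Chi-square goodness of fit test:
H₀: observed counts match expected distribution
H₁: observed counts differ from expected distribution
df = k - 1 = 3
χ² = Σ(O - E)²/E
   = (10 - 13.7)²/13.7 + (38 - 52.7)²/52.7 + (11 - 5.1)²/5.1 + (34 - 21.5)²/21.5
   = 0.999 + 4.100 + 6.825 + 7.267
   = 19.19
p-value = 0.0002

Since p-value < α = 0.05, we reject H₀.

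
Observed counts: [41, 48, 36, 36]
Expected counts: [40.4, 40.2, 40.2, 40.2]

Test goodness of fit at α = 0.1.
Chi-square goodness of fit test:
H₀: observed counts match expected distribution
H₁: observed counts differ from expected distribution
df = k - 1 = 3
χ² = Σ(O - E)²/E
   = (41 - 40.4)²/40.4 + (48 - 40.2)²/40.2 + (36 - 40.2)²/40.2 + (36 - 40.2)²/40.2
   = 0.009 + 1.513 + 0.439 + 0.439
   = 2.40
p-value = 0.4936

Since p-value > α = 0.1, we fail to reject H₀.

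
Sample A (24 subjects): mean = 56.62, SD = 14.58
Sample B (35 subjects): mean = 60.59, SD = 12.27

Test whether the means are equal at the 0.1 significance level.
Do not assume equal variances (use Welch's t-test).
Welch's two-sample t-test:
H₀: μ₁ = μ₂
H₁: μ₁ ≠ μ₂
s₁²/n₁ = 14.58²/24 = 8.8574,  s₂²/n₂ = 12.27²/35 = 4.3015
SE = √(s₁²/n₁ + s₂²/n₂) = √(8.8574 + 4.3015) = 3.6275
df (Welch-Satterthwaite) = (s₁²/n₁ + s₂²/n₂)² / [(s₁²/n₁)²/(n₁-1) + (s₂²/n₂)²/(n₂-1)] ≈ 43.78
t = (x̄₁ - x̄₂) / SE = (56.62 - 60.59) / 3.6275 = -3.97 / 3.6275 = -1.094
p-value = 0.2798

Since p-value > α = 0.1, we fail to reject H₀.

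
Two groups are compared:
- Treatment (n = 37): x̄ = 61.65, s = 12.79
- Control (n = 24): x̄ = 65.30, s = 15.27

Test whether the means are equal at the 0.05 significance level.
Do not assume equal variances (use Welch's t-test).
Welch's two-sample t-test:
H₀: μ₁ = μ₂
H₁: μ₁ ≠ μ₂
s₁²/n₁ = 12.79²/37 = 4.4212,  s₂²/n₂ = 15.27²/24 = 9.7155
SE = √(s₁²/n₁ + s₂²/n₂) = √(4.4212 + 9.7155) = 3.7599
df (Welch-Satterthwaite) = (s₁²/n₁ + s₂²/n₂)² / [(s₁²/n₁)²/(n₁-1) + (s₂²/n₂)²/(n₂-1)] ≈ 43.01
t = (x̄₁ - x̄₂) / SE = (61.65 - 65.30) / 3.7599 = -3.65 / 3.7599 = -0.971
p-value = 0.3371

Since p-value > α = 0.05, we fail to reject H₀.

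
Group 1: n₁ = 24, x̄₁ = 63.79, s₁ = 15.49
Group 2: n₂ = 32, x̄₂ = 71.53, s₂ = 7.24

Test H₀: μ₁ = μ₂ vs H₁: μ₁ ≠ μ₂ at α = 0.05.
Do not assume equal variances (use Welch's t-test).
Welch's two-sample t-test:
H₀: μ₁ = μ₂
H₁: μ₁ ≠ μ₂
s₁²/n₁ = 15.49²/24 = 9.9975,  s₂²/n₂ = 7.24²/32 = 1.6381
SE = √(s₁²/n₁ + s₂²/n₂) = √(9.9975 + 1.6381) = 3.4111
df (Welch-Satterthwaite) = (s₁²/n₁ + s₂²/n₂)² / [(s₁²/n₁)²/(n₁-1) + (s₂²/n₂)²/(n₂-1)] ≈ 30.55
t = (x̄₁ - x̄₂) / SE = (63.79 - 71.53) / 3.4111 = -7.74 / 3.4111 = -2.269
p-value = 0.0305

Since p-value < α = 0.05, we reject H₀.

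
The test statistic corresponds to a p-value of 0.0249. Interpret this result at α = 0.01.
Since p = 0.0249 > α = 0.01, fail to reject H₀.
There is insufficient evidence to reject the null hypothesis; the result is not statistically significant at the 0.01 level.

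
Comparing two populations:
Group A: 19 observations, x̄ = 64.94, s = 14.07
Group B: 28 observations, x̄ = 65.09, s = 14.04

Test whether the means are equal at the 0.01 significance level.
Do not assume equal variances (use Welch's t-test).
Welch's two-sample t-test:
H₀: μ₁ = μ₂
H₁: μ₁ ≠ μ₂
s₁²/n₁ = 14.07²/19 = 10.4192,  s₂²/n₂ = 14.04²/28 = 7.0401
SE = √(s₁²/n₁ + s₂²/n₂) = √(10.4192 + 7.0401) = 4.1784
df (Welch-Satterthwaite) = (s₁²/n₁ + s₂²/n₂)² / [(s₁²/n₁)²/(n₁-1) + (s₂²/n₂)²/(n₂-1)] ≈ 38.75
t = (x̄₁ - x̄₂) / SE = (64.94 - 65.09) / 4.1784 = -0.15 / 4.1784 = -0.036
p-value = 0.9715

Since p-value > α = 0.01, we fail to reject H₀.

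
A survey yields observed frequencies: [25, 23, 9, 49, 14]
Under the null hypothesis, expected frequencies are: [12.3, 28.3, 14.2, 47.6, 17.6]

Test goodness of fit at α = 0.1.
Chi-square goodness of fit test:
H₀: observed counts match expected distribution
H₁: observed counts differ from expected distribution
df = k - 1 = 4
χ² = Σ(O - E)²/E
   = (25 - 12.3)²/12.3 + (23 - 28.3)²/28.3 + (9 - 14.2)²/14.2 + (49 - 47.6)²/47.6 + (14 - 17.6)²/17.6
   = 13.113 + 0.993 + 1.904 + 0.041 + 0.736
   = 16.79
p-value = 0.0021

Since p-value < α = 0.1, we reject H₀.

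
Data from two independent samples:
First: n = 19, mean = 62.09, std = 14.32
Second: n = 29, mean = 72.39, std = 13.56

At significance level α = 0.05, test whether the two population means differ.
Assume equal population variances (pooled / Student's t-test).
Student's two-sample t-test (equal variances):
H₀: μ₁ = μ₂
H₁: μ₁ ≠ μ₂
df = n₁ + n₂ - 2 = 46
Pooled variance s_p² = [(n₁-1)s₁² + (n₂-1)s₂²] / (n₁ + n₂ - 2) = [(18)(14.32²) + (28)(13.56²)] / 46 = 192.1649
SE = √(s_p²(1/n₁ + 1/n₂)) = √(192.1649 × (1/19 + 1/29)) = 4.0915
t = (x̄₁ - x̄₂) / SE = (62.09 - 72.39) / 4.0915 = -10.30 / 4.0915 = -2.517
p-value = 0.0154

Since p-value < α = 0.05, we reject H₀.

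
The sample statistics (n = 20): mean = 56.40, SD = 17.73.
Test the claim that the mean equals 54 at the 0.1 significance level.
One-sample t-test:
H₀: μ = 54
H₁: μ ≠ 54
df = n - 1 = 19
t = (x̄ - μ₀) / (s/√n) = (56.40 - 54) / (17.73/√20) = 0.605
p-value = 0.5521

Since p-value > α = 0.1, we fail to reject H₀.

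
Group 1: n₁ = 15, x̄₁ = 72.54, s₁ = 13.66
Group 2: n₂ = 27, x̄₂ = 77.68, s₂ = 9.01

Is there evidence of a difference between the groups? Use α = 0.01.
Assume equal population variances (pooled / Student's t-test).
Student's two-sample t-test (equal variances):
H₀: μ₁ = μ₂
H₁: μ₁ ≠ μ₂
df = n₁ + n₂ - 2 = 40
Pooled variance s_p² = [(n₁-1)s₁² + (n₂-1)s₂²] / (n₁ + n₂ - 2) = [(14)(13.66²) + (26)(9.01²)] / 40 = 118.0755
SE = √(s_p²(1/n₁ + 1/n₂)) = √(118.0755 × (1/15 + 1/27)) = 3.4993
t = (x̄₁ - x̄₂) / SE = (72.54 - 77.68) / 3.4993 = -5.14 / 3.4993 = -1.469
p-value = 0.1497

Since p-value > α = 0.01, we fail to reject H₀.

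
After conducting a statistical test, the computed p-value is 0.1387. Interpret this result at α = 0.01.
Since p = 0.1387 > α = 0.01, fail to reject H₀.
There is insufficient evidence to reject the null hypothesis; the result is not statistically significant at the 0.01 level.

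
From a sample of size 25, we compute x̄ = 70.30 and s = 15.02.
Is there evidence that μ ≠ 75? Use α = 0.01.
One-sample t-test:
H₀: μ = 75
H₁: μ ≠ 75
df = n - 1 = 24
t = (x̄ - μ₀) / (s/√n) = (70.30 - 75) / (15.02/√25) = -1.565
p-value = 0.1308

Since p-value > α = 0.01, we fail to reject H₀.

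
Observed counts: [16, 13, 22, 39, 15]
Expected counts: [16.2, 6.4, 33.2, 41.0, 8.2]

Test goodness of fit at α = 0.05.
Chi-square goodness of fit test:
H₀: observed counts match expected distribution
H₁: observed counts differ from expected distribution
df = k - 1 = 4
χ² = Σ(O - E)²/E
   = (16 - 16.2)²/16.2 + (13 - 6.4)²/6.4 + (22 - 33.2)²/33.2 + (39 - 41.0)²/41.0 + (15 - 8.2)²/8.2
   = 0.002 + 6.806 + 3.778 + 0.098 + 5.639
   = 16.32
p-value = 0.0026

Since p-value < α = 0.05, we reject H₀.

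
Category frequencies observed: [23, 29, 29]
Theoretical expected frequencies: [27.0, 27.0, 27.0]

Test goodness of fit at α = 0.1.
Chi-square goodness of fit test:
H₀: observed counts match expected distribution
H₁: observed counts differ from expected distribution
df = k - 1 = 2
χ² = Σ(O - E)²/E
   = (23 - 27.0)²/27.0 + (29 - 27.0)²/27.0 + (29 - 27.0)²/27.0
   = 0.593 + 0.148 + 0.148
   = 0.89
p-value = 0.6412

Since p-value > α = 0.1, we fail to reject H₀.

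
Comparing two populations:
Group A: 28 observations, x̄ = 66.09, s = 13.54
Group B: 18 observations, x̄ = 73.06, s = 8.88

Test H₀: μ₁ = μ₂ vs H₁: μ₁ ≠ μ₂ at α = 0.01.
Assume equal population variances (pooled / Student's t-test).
Student's two-sample t-test (equal variances):
H₀: μ₁ = μ₂
H₁: μ₁ ≠ μ₂
df = n₁ + n₂ - 2 = 44
Pooled variance s_p² = [(n₁-1)s₁² + (n₂-1)s₂²] / (n₁ + n₂ - 2) = [(27)(13.54²) + (17)(8.88²)] / 44 = 142.9654
SE = √(s_p²(1/n₁ + 1/n₂)) = √(142.9654 × (1/28 + 1/18)) = 3.6123
t = (x̄₁ - x̄₂) / SE = (66.09 - 73.06) / 3.6123 = -6.97 / 3.6123 = -1.930
p-value = 0.0601

Since p-value > α = 0.01, we fail to reject H₀.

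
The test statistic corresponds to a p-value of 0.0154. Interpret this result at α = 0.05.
Since p = 0.0154 < α = 0.05, reject H₀.
There is sufficient evidence to reject the null hypothesis; the result is statistically significant at the 0.05 level.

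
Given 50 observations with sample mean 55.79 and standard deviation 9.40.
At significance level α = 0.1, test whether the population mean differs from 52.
One-sample t-test:
H₀: μ = 52
H₁: μ ≠ 52
df = n - 1 = 49
t = (x̄ - μ₀) / (s/√n) = (55.79 - 52) / (9.40/√50) = 2.851
p-value = 0.0064

Since p-value < α = 0.1, we reject H₀.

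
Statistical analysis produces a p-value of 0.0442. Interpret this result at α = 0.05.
Since p = 0.0442 < α = 0.05, reject H₀.
There is sufficient evidence to reject the null hypothesis; the result is statistically significant at the 0.05 level.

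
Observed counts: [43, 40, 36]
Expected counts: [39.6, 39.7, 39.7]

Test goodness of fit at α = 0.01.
Chi-square goodness of fit test:
H₀: observed counts match expected distribution
H₁: observed counts differ from expected distribution
df = k - 1 = 2
χ² = Σ(O - E)²/E
   = (43 - 39.6)²/39.6 + (40 - 39.7)²/39.7 + (36 - 39.7)²/39.7
   = 0.292 + 0.002 + 0.345
   = 0.64
p-value = 0.7265

Since p-value > α = 0.01, we fail to reject H₀.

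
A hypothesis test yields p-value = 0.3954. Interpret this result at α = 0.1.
Since p = 0.3954 > α = 0.1, fail to reject H₀.
There is insufficient evidence to reject the null hypothesis; the result is not statistically significant at the 0.1 level.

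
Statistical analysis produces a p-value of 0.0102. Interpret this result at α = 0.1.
Since p = 0.0102 < α = 0.1, reject H₀.
There is sufficient evidence to reject the null hypothesis; the result is statistically significant at the 0.1 level.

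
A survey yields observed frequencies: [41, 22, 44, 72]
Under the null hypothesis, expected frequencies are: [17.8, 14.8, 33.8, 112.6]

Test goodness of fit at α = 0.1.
Chi-square goodness of fit test:
H₀: observed counts match expected distribution
H₁: observed counts differ from expected distribution
df = k - 1 = 3
χ² = Σ(O - E)²/E
   = (41 - 17.8)²/17.8 + (22 - 14.8)²/14.8 + (44 - 33.8)²/33.8 + (72 - 112.6)²/112.6
   = 30.238 + 3.503 + 3.078 + 14.639
   = 51.46
p-value < 0.0001

Since p-value < α = 0.1, we reject H₀.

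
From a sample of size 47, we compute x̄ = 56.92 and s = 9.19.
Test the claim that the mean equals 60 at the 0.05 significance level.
One-sample t-test:
H₀: μ = 60
H₁: μ ≠ 60
df = n - 1 = 46
t = (x̄ - μ₀) / (s/√n) = (56.92 - 60) / (9.19/√47) = -2.298
p-value = 0.0262

Since p-value < α = 0.05, we reject H₀.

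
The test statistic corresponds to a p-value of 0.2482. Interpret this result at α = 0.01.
Since p = 0.2482 > α = 0.01, fail to reject H₀.
There is insufficient evidence to reject the null hypothesis; the result is not statistically significant at the 0.01 level.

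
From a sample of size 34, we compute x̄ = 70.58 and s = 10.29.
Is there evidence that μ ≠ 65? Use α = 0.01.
One-sample t-test:
H₀: μ = 65
H₁: μ ≠ 65
df = n - 1 = 33
t = (x̄ - μ₀) / (s/√n) = (70.58 - 65) / (10.29/√34) = 3.162
p-value = 0.0034

Since p-value < α = 0.01, we reject H₀.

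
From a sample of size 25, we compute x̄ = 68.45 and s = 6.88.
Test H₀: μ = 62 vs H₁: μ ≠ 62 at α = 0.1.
One-sample t-test:
H₀: μ = 62
H₁: μ ≠ 62
df = n - 1 = 24
t = (x̄ - μ₀) / (s/√n) = (68.45 - 62) / (6.88/√25) = 4.688
p-value = 0.0001

Since p-value < α = 0.1, we reject H₀.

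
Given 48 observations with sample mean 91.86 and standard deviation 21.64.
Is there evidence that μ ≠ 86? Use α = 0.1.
One-sample t-test:
H₀: μ = 86
H₁: μ ≠ 86
df = n - 1 = 47
t = (x̄ - μ₀) / (s/√n) = (91.86 - 86) / (21.64/√48) = 1.876
p-value = 0.0669

Since p-value < α = 0.1, we reject H₀.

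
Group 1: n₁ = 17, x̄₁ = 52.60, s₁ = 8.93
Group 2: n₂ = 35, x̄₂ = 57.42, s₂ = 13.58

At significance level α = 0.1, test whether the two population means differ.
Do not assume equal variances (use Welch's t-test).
Welch's two-sample t-test:
H₀: μ₁ = μ₂
H₁: μ₁ ≠ μ₂
s₁²/n₁ = 8.93²/17 = 4.6909,  s₂²/n₂ = 13.58²/35 = 5.2690
SE = √(s₁²/n₁ + s₂²/n₂) = √(4.6909 + 5.2690) = 3.1559
df (Welch-Satterthwaite) = (s₁²/n₁ + s₂²/n₂)² / [(s₁²/n₁)²/(n₁-1) + (s₂²/n₂)²/(n₂-1)] ≈ 45.26
t = (x̄₁ - x̄₂) / SE = (52.60 - 57.42) / 3.1559 = -4.82 / 3.1559 = -1.527
p-value = 0.1337

Since p-value > α = 0.1, we fail to reject H₀.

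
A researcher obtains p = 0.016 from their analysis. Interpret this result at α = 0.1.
Since p = 0.016 < α = 0.1, reject H₀.
There is sufficient evidence to reject the null hypothesis; the result is statistically significant at the 0.1 level.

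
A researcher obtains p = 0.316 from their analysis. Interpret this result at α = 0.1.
Since p = 0.316 > α = 0.1, fail to reject H₀.
There is insufficient evidence to reject the null hypothesis; the result is not statistically significant at the 0.1 level.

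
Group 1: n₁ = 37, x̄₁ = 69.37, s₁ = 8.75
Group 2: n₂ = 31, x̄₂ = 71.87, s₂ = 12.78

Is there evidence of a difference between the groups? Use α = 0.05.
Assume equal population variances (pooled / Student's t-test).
Student's two-sample t-test (equal variances):
H₀: μ₁ = μ₂
H₁: μ₁ ≠ μ₂
df = n₁ + n₂ - 2 = 66
Pooled variance s_p² = [(n₁-1)s₁² + (n₂-1)s₂²] / (n₁ + n₂ - 2) = [(36)(8.75²) + (30)(12.78²)] / 66 = 116.0015
SE = √(s_p²(1/n₁ + 1/n₂)) = √(116.0015 × (1/37 + 1/31)) = 2.6224
t = (x̄₁ - x̄₂) / SE = (69.37 - 71.87) / 2.6224 = -2.50 / 2.6224 = -0.953
p-value = 0.3439

Since p-value > α = 0.05, we fail to reject H₀.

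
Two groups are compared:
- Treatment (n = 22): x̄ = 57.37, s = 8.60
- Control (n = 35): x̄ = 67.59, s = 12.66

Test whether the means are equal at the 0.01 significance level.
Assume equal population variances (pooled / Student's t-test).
Student's two-sample t-test (equal variances):
H₀: μ₁ = μ₂
H₁: μ₁ ≠ μ₂
df = n₁ + n₂ - 2 = 55
Pooled variance s_p² = [(n₁-1)s₁² + (n₂-1)s₂²] / (n₁ + n₂ - 2) = [(21)(8.60²) + (34)(12.66²)] / 55 = 127.3187
SE = √(s_p²(1/n₁ + 1/n₂)) = √(127.3187 × (1/22 + 1/35)) = 3.0700
t = (x̄₁ - x̄₂) / SE = (57.37 - 67.59) / 3.0700 = -10.22 / 3.0700 = -3.329
p-value = 0.0016

Since p-value < α = 0.01, we reject H₀.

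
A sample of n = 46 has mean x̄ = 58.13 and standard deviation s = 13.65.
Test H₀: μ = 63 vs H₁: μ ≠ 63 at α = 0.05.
One-sample t-test:
H₀: μ = 63
H₁: μ ≠ 63
df = n - 1 = 45
t = (x̄ - μ₀) / (s/√n) = (58.13 - 63) / (13.65/√46) = -2.420
p-value = 0.0196

Since p-value < α = 0.05, we reject H₀.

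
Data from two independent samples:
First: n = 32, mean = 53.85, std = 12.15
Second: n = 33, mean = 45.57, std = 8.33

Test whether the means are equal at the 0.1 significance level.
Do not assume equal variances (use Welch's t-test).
Welch's two-sample t-test:
H₀: μ₁ = μ₂
H₁: μ₁ ≠ μ₂
s₁²/n₁ = 12.15²/32 = 4.6132,  s₂²/n₂ = 8.33²/33 = 2.1027
SE = √(s₁²/n₁ + s₂²/n₂) = √(4.6132 + 2.1027) = 2.5915
df (Welch-Satterthwaite) = (s₁²/n₁ + s₂²/n₂)² / [(s₁²/n₁)²/(n₁-1) + (s₂²/n₂)²/(n₂-1)] ≈ 54.69
t = (x̄₁ - x̄₂) / SE = (53.85 - 45.57) / 2.5915 = 8.28 / 2.5915 = 3.195
p-value = 0.0023

Since p-value < α = 0.1, we reject H₀.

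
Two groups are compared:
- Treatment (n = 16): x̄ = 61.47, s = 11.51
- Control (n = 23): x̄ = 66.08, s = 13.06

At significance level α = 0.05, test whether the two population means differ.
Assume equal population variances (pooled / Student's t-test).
Student's two-sample t-test (equal variances):
H₀: μ₁ = μ₂
H₁: μ₁ ≠ μ₂
df = n₁ + n₂ - 2 = 37
Pooled variance s_p² = [(n₁-1)s₁² + (n₂-1)s₂²] / (n₁ + n₂ - 2) = [(15)(11.51²) + (22)(13.06²)] / 37 = 155.1243
SE = √(s_p²(1/n₁ + 1/n₂)) = √(155.1243 × (1/16 + 1/23)) = 4.0546
t = (x̄₁ - x̄₂) / SE = (61.47 - 66.08) / 4.0546 = -4.61 / 4.0546 = -1.137
p-value = 0.2629

Since p-value > α = 0.05, we fail to reject H₀.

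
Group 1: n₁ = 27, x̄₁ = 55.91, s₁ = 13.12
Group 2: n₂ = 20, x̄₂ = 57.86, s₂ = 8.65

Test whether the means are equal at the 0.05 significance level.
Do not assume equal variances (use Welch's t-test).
Welch's two-sample t-test:
H₀: μ₁ = μ₂
H₁: μ₁ ≠ μ₂
s₁²/n₁ = 13.12²/27 = 6.3753,  s₂²/n₂ = 8.65²/20 = 3.7411
SE = √(s₁²/n₁ + s₂²/n₂) = √(6.3753 + 3.7411) = 3.1806
df (Welch-Satterthwaite) = (s₁²/n₁ + s₂²/n₂)² / [(s₁²/n₁)²/(n₁-1) + (s₂²/n₂)²/(n₂-1)] ≈ 44.50
t = (x̄₁ - x̄₂) / SE = (55.91 - 57.86) / 3.1806 = -1.95 / 3.1806 = -0.613
p-value = 0.5429

Since p-value > α = 0.05, we fail to reject H₀.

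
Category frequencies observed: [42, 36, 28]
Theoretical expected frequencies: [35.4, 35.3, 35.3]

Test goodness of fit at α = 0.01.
Chi-square goodness of fit test:
H₀: observed counts match expected distribution
H₁: observed counts differ from expected distribution
df = k - 1 = 2
χ² = Σ(O - E)²/E
   = (42 - 35.4)²/35.4 + (36 - 35.3)²/35.3 + (28 - 35.3)²/35.3
   = 1.231 + 0.014 + 1.510
   = 2.75
p-value = 0.2523

Since p-value > α = 0.01, we fail to reject H₀.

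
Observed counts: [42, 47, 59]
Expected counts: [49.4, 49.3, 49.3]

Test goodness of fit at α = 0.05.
Chi-square goodness of fit test:
H₀: observed counts match expected distribution
H₁: observed counts differ from expected distribution
df = k - 1 = 2
χ² = Σ(O - E)²/E
   = (42 - 49.4)²/49.4 + (47 - 49.3)²/49.3 + (59 - 49.3)²/49.3
   = 1.109 + 0.107 + 1.909
   = 3.12
p-value = 0.2097

Since p-value > α = 0.05, we fail to reject H₀.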